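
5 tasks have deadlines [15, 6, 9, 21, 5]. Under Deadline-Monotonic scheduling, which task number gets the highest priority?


Sort tasks by relative deadline (ascending):
  Task 5: deadline = 5
  Task 2: deadline = 6
  Task 3: deadline = 9
  Task 1: deadline = 15
  Task 4: deadline = 21
Priority order (highest first): [5, 2, 3, 1, 4]
Highest priority task = 5

5


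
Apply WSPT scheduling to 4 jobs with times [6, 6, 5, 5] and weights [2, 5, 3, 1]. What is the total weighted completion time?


Compute p/w ratios and sort ascending (WSPT): [(6, 5), (5, 3), (6, 2), (5, 1)]
Compute weighted completion times:
  Job (p=6,w=5): C=6, w*C=5*6=30
  Job (p=5,w=3): C=11, w*C=3*11=33
  Job (p=6,w=2): C=17, w*C=2*17=34
  Job (p=5,w=1): C=22, w*C=1*22=22
Total weighted completion time = 119

119


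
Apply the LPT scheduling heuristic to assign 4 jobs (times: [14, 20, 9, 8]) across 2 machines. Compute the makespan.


Sort jobs in decreasing order (LPT): [20, 14, 9, 8]
Assign each job to the least loaded machine:
  Machine 1: jobs [20, 8], load = 28
  Machine 2: jobs [14, 9], load = 23
Makespan = max load = 28

28


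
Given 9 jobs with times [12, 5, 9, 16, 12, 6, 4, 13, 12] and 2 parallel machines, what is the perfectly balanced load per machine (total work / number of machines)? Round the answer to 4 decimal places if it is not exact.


Total processing time = 12 + 5 + 9 + 16 + 12 + 6 + 4 + 13 + 12 = 89
Number of machines = 2
Ideal balanced load = 89 / 2 = 44.5

44.5


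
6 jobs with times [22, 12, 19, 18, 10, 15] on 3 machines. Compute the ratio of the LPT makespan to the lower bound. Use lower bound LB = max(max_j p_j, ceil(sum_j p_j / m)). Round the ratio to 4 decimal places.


LPT order: [22, 19, 18, 15, 12, 10]
Machine loads after assignment: [32, 31, 33]
LPT makespan = 33
Lower bound = max(max_job, ceil(total/3)) = max(22, 32) = 32
Ratio = 33 / 32 = 1.0313

1.0313


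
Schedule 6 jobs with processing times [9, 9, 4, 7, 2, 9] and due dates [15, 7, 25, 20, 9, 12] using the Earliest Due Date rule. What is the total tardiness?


Sort by due date (EDD order): [(9, 7), (2, 9), (9, 12), (9, 15), (7, 20), (4, 25)]
Compute completion times and tardiness:
  Job 1: p=9, d=7, C=9, tardiness=max(0,9-7)=2
  Job 2: p=2, d=9, C=11, tardiness=max(0,11-9)=2
  Job 3: p=9, d=12, C=20, tardiness=max(0,20-12)=8
  Job 4: p=9, d=15, C=29, tardiness=max(0,29-15)=14
  Job 5: p=7, d=20, C=36, tardiness=max(0,36-20)=16
  Job 6: p=4, d=25, C=40, tardiness=max(0,40-25)=15
Total tardiness = 57

57


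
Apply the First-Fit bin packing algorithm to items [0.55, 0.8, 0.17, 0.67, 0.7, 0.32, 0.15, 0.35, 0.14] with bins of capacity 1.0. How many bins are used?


Place items sequentially using First-Fit:
  Item 0.55 -> new Bin 1
  Item 0.8 -> new Bin 2
  Item 0.17 -> Bin 1 (now 0.72)
  Item 0.67 -> new Bin 3
  Item 0.7 -> new Bin 4
  Item 0.32 -> Bin 3 (now 0.99)
  Item 0.15 -> Bin 1 (now 0.87)
  Item 0.35 -> new Bin 5
  Item 0.14 -> Bin 2 (now 0.94)
Total bins used = 5

5


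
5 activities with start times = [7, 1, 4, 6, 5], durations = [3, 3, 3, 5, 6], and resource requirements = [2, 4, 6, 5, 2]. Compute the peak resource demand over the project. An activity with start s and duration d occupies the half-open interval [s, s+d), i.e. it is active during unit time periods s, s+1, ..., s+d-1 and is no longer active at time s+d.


Each activity i is active on [start_i, start_i + duration_i).
Compute total resource usage per time slot:
  t=0: active resources = [], total = 0
  t=1: active resources = [4], total = 4
  t=2: active resources = [4], total = 4
  t=3: active resources = [4], total = 4
  t=4: active resources = [6], total = 6
  t=5: active resources = [6, 2], total = 8
  t=6: active resources = [6, 5, 2], total = 13
  t=7: active resources = [2, 5, 2], total = 9
  t=8: active resources = [2, 5, 2], total = 9
  t=9: active resources = [2, 5, 2], total = 9
  t=10: active resources = [5, 2], total = 7
Peak resource demand = 13

13


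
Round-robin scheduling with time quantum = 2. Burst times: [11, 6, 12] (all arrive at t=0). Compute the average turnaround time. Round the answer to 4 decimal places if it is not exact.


Time quantum = 2
Execution trace:
  J1 runs 2 units, time = 2
  J2 runs 2 units, time = 4
  J3 runs 2 units, time = 6
  J1 runs 2 units, time = 8
  J2 runs 2 units, time = 10
  J3 runs 2 units, time = 12
  J1 runs 2 units, time = 14
  J2 runs 2 units, time = 16
  J3 runs 2 units, time = 18
  J1 runs 2 units, time = 20
  J3 runs 2 units, time = 22
  J1 runs 2 units, time = 24
  J3 runs 2 units, time = 26
  J1 runs 1 units, time = 27
  J3 runs 2 units, time = 29
Finish times: [27, 16, 29]
Average turnaround = 72/3 = 24.0

24.0


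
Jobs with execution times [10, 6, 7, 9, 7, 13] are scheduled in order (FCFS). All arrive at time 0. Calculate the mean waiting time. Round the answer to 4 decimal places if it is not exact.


FCFS order (as given): [10, 6, 7, 9, 7, 13]
Waiting times:
  Job 1: wait = 0
  Job 2: wait = 10
  Job 3: wait = 16
  Job 4: wait = 23
  Job 5: wait = 32
  Job 6: wait = 39
Sum of waiting times = 120
Average waiting time = 120/6 = 20.0

20.0


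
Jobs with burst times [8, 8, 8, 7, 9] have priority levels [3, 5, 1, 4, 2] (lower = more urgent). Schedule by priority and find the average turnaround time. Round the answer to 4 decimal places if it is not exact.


Sort by priority (ascending = highest first):
Order: [(1, 8), (2, 9), (3, 8), (4, 7), (5, 8)]
Completion times:
  Priority 1, burst=8, C=8
  Priority 2, burst=9, C=17
  Priority 3, burst=8, C=25
  Priority 4, burst=7, C=32
  Priority 5, burst=8, C=40
Average turnaround = 122/5 = 24.4

24.4


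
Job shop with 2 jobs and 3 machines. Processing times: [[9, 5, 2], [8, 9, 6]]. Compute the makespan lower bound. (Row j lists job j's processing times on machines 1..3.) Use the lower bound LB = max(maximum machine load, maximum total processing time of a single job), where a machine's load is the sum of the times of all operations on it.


Machine loads:
  Machine 1: 9 + 8 = 17
  Machine 2: 5 + 9 = 14
  Machine 3: 2 + 6 = 8
Max machine load = 17
Job totals:
  Job 1: 16
  Job 2: 23
Max job total = 23
Lower bound = max(17, 23) = 23

23


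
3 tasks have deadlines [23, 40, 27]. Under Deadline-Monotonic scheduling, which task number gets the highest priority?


Sort tasks by relative deadline (ascending):
  Task 1: deadline = 23
  Task 3: deadline = 27
  Task 2: deadline = 40
Priority order (highest first): [1, 3, 2]
Highest priority task = 1

1


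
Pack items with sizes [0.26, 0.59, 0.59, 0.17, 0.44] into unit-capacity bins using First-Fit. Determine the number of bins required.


Place items sequentially using First-Fit:
  Item 0.26 -> new Bin 1
  Item 0.59 -> Bin 1 (now 0.85)
  Item 0.59 -> new Bin 2
  Item 0.17 -> Bin 2 (now 0.76)
  Item 0.44 -> new Bin 3
Total bins used = 3

3


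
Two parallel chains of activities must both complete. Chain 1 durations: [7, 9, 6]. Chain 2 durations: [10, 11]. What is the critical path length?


Path A total = 7 + 9 + 6 = 22
Path B total = 10 + 11 = 21
Critical path = longest path = max(22, 21) = 22

22


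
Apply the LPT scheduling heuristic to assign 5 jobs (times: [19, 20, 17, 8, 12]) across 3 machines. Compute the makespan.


Sort jobs in decreasing order (LPT): [20, 19, 17, 12, 8]
Assign each job to the least loaded machine:
  Machine 1: jobs [20], load = 20
  Machine 2: jobs [19, 8], load = 27
  Machine 3: jobs [17, 12], load = 29
Makespan = max load = 29

29


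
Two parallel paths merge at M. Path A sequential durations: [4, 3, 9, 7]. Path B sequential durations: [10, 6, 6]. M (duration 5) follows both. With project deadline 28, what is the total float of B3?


Forward pass: ES(B3) = sum of predecessors on chain B = 16
EF = ES + duration = 16 + 6 = 22
Backward pass: LF(M) = deadline = 28; LS(M) = 28 - 5 = 23
LF(B3) = LS(M) - sum(successors on chain B) = 23 - 0 = 23
LS = LF - duration = 23 - 6 = 17
Total float = LS - ES = 17 - 16 = 1

1


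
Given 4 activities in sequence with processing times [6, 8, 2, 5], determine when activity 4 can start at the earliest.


Activity 4 starts after activities 1 through 3 complete.
Predecessor durations: [6, 8, 2]
ES = 6 + 8 + 2 = 16

16


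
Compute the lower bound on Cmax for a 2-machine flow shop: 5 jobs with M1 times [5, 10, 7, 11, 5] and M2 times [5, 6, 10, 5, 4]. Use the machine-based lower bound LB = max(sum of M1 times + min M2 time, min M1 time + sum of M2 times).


LB1 = sum(M1 times) + min(M2 times) = 38 + 4 = 42
LB2 = min(M1 times) + sum(M2 times) = 5 + 30 = 35
Lower bound = max(LB1, LB2) = max(42, 35) = 42

42


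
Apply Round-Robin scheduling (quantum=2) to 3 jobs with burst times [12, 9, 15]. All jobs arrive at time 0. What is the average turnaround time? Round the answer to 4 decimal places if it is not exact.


Time quantum = 2
Execution trace:
  J1 runs 2 units, time = 2
  J2 runs 2 units, time = 4
  J3 runs 2 units, time = 6
  J1 runs 2 units, time = 8
  J2 runs 2 units, time = 10
  J3 runs 2 units, time = 12
  J1 runs 2 units, time = 14
  J2 runs 2 units, time = 16
  J3 runs 2 units, time = 18
  J1 runs 2 units, time = 20
  J2 runs 2 units, time = 22
  J3 runs 2 units, time = 24
  J1 runs 2 units, time = 26
  J2 runs 1 units, time = 27
  J3 runs 2 units, time = 29
  J1 runs 2 units, time = 31
  J3 runs 2 units, time = 33
  J3 runs 2 units, time = 35
  J3 runs 1 units, time = 36
Finish times: [31, 27, 36]
Average turnaround = 94/3 = 31.3333

31.3333


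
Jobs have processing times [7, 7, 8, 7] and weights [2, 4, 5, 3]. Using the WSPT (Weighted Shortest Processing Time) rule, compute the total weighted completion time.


Compute p/w ratios and sort ascending (WSPT): [(8, 5), (7, 4), (7, 3), (7, 2)]
Compute weighted completion times:
  Job (p=8,w=5): C=8, w*C=5*8=40
  Job (p=7,w=4): C=15, w*C=4*15=60
  Job (p=7,w=3): C=22, w*C=3*22=66
  Job (p=7,w=2): C=29, w*C=2*29=58
Total weighted completion time = 224

224


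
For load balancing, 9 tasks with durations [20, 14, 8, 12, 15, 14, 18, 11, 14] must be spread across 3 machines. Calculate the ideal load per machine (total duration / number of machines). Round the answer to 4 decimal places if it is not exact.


Total processing time = 20 + 14 + 8 + 12 + 15 + 14 + 18 + 11 + 14 = 126
Number of machines = 3
Ideal balanced load = 126 / 3 = 42.0

42.0


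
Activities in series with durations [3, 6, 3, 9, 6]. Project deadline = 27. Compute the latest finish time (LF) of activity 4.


LF(activity 4) = deadline - sum of successor durations
Successors: activities 5 through 5 with durations [6]
Sum of successor durations = 6
LF = 27 - 6 = 21

21


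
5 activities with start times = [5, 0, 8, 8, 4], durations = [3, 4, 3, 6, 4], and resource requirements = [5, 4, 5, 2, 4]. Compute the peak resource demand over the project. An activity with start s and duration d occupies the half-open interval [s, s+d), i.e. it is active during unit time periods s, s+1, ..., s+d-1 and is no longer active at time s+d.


Each activity i is active on [start_i, start_i + duration_i).
Compute total resource usage per time slot:
  t=0: active resources = [4], total = 4
  t=1: active resources = [4], total = 4
  t=2: active resources = [4], total = 4
  t=3: active resources = [4], total = 4
  t=4: active resources = [4], total = 4
  t=5: active resources = [5, 4], total = 9
  t=6: active resources = [5, 4], total = 9
  t=7: active resources = [5, 4], total = 9
  t=8: active resources = [5, 2], total = 7
  t=9: active resources = [5, 2], total = 7
  t=10: active resources = [5, 2], total = 7
  t=11: active resources = [2], total = 2
  t=12: active resources = [2], total = 2
  t=13: active resources = [2], total = 2
Peak resource demand = 9

9


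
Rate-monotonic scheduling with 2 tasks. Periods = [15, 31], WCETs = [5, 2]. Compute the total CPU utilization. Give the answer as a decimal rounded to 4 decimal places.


Compute individual utilizations (exact fractions):
  Task 1: C/T = 5/15 = 1/3 (approx. 0.3333)
  Task 2: C/T = 2/31 (approx. 0.0645)
Total utilization U = 1/3 + 2/31 = 37/93
Rounded to 4 decimal places: U = 0.3978
RM (Liu & Layland) bound for 2 tasks = 0.828427; compare with U = 37/93 (approx. 0.397849)
U <= bound, so schedulable by RM sufficient condition.

0.3978


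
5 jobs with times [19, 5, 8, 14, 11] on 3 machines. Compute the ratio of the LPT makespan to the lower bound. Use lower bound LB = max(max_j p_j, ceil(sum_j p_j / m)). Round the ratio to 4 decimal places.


LPT order: [19, 14, 11, 8, 5]
Machine loads after assignment: [19, 19, 19]
LPT makespan = 19
Lower bound = max(max_job, ceil(total/3)) = max(19, 19) = 19
Ratio = 19 / 19 = 1.0

1.0


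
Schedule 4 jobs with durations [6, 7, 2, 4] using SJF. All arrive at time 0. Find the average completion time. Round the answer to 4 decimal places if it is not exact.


SJF order (ascending): [2, 4, 6, 7]
Completion times:
  Job 1: burst=2, C=2
  Job 2: burst=4, C=6
  Job 3: burst=6, C=12
  Job 4: burst=7, C=19
Average completion = 39/4 = 9.75

9.75


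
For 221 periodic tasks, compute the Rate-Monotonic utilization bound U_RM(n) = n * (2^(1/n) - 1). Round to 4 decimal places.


Compute 2^(1/221) = 1.0031413363
Subtract 1: 1.0031413363 - 1 = 0.0031413363
Multiply by n: 221 * 0.0031413363 = 0.6942353223
Round to 4 dp: 0.6942

0.6942


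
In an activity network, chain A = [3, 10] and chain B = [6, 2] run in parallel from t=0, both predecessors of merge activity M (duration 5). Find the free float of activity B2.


ES(B2) = sum of predecessors on chain B = 6
EF(B2) = ES + duration = 6 + 2 = 8
Successor of B2 is M. ES(M) = max(sum(A), sum(B)) = max(13, 8) = 13
Free float = ES(successor) - EF(current) = 13 - 8 = 5

5


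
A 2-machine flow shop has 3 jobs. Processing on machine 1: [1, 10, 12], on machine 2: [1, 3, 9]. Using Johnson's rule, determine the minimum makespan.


Apply Johnson's rule:
  Group 1 (a <= b): [(1, 1, 1)]
  Group 2 (a > b): [(3, 12, 9), (2, 10, 3)]
Optimal job order: [1, 3, 2]
Schedule:
  Job 1: M1 done at 1, M2 done at 2
  Job 3: M1 done at 13, M2 done at 22
  Job 2: M1 done at 23, M2 done at 26
Makespan = 26

26


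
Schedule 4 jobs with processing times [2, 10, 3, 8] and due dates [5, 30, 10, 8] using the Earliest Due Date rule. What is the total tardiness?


Sort by due date (EDD order): [(2, 5), (8, 8), (3, 10), (10, 30)]
Compute completion times and tardiness:
  Job 1: p=2, d=5, C=2, tardiness=max(0,2-5)=0
  Job 2: p=8, d=8, C=10, tardiness=max(0,10-8)=2
  Job 3: p=3, d=10, C=13, tardiness=max(0,13-10)=3
  Job 4: p=10, d=30, C=23, tardiness=max(0,23-30)=0
Total tardiness = 5

5


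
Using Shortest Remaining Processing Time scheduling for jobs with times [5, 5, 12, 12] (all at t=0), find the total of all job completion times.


Since all jobs arrive at t=0, SRPT equals SPT ordering.
SPT order: [5, 5, 12, 12]
Completion times:
  Job 1: p=5, C=5
  Job 2: p=5, C=10
  Job 3: p=12, C=22
  Job 4: p=12, C=34
Total completion time = 5 + 10 + 22 + 34 = 71

71


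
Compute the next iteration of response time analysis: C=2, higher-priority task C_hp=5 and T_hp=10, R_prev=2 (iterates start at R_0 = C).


R_next = C + ceil(R_prev / T_hp) * C_hp
ceil(2 / 10) = ceil(0.2) = 1
Interference = 1 * 5 = 5
R_next = 2 + 5 = 7

7


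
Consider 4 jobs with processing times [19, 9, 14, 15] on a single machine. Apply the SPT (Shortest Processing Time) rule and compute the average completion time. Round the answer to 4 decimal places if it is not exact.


Sort jobs by processing time (SPT order): [9, 14, 15, 19]
Compute completion times sequentially:
  Job 1: processing = 9, completes at 9
  Job 2: processing = 14, completes at 23
  Job 3: processing = 15, completes at 38
  Job 4: processing = 19, completes at 57
Sum of completion times = 127
Average completion time = 127/4 = 31.75

31.75


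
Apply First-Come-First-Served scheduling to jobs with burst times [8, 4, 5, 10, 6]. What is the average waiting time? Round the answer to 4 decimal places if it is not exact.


FCFS order (as given): [8, 4, 5, 10, 6]
Waiting times:
  Job 1: wait = 0
  Job 2: wait = 8
  Job 3: wait = 12
  Job 4: wait = 17
  Job 5: wait = 27
Sum of waiting times = 64
Average waiting time = 64/5 = 12.8

12.8


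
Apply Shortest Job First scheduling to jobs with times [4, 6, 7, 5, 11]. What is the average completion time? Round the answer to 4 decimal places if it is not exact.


SJF order (ascending): [4, 5, 6, 7, 11]
Completion times:
  Job 1: burst=4, C=4
  Job 2: burst=5, C=9
  Job 3: burst=6, C=15
  Job 4: burst=7, C=22
  Job 5: burst=11, C=33
Average completion = 83/5 = 16.6

16.6


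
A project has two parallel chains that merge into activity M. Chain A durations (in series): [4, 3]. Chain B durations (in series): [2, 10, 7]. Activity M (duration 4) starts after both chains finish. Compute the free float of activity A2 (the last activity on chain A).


ES(A2) = sum of predecessors on chain A = 4
EF(A2) = ES + duration = 4 + 3 = 7
Successor of A2 is M. ES(M) = max(sum(A), sum(B)) = max(7, 19) = 19
Free float = ES(successor) - EF(current) = 19 - 7 = 12

12


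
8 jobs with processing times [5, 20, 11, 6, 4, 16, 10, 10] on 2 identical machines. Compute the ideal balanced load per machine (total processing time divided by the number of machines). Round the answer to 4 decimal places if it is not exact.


Total processing time = 5 + 20 + 11 + 6 + 4 + 16 + 10 + 10 = 82
Number of machines = 2
Ideal balanced load = 82 / 2 = 41.0

41.0


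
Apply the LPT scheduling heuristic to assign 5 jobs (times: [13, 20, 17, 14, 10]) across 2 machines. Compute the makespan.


Sort jobs in decreasing order (LPT): [20, 17, 14, 13, 10]
Assign each job to the least loaded machine:
  Machine 1: jobs [20, 13], load = 33
  Machine 2: jobs [17, 14, 10], load = 41
Makespan = max load = 41

41


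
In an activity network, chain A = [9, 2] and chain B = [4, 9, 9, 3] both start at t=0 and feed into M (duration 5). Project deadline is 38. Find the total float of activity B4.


Forward pass: ES(B4) = sum of predecessors on chain B = 22
EF = ES + duration = 22 + 3 = 25
Backward pass: LF(M) = deadline = 38; LS(M) = 38 - 5 = 33
LF(B4) = LS(M) - sum(successors on chain B) = 33 - 0 = 33
LS = LF - duration = 33 - 3 = 30
Total float = LS - ES = 30 - 22 = 8

8


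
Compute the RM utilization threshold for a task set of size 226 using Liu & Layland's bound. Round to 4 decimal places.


Compute 2^(1/226) = 1.0030717310
Subtract 1: 1.0030717310 - 1 = 0.0030717310
Multiply by n: 226 * 0.0030717310 = 0.6942112060
Round to 4 dp: 0.6942

0.6942


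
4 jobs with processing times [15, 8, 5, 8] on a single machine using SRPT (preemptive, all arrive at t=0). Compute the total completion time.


Since all jobs arrive at t=0, SRPT equals SPT ordering.
SPT order: [5, 8, 8, 15]
Completion times:
  Job 1: p=5, C=5
  Job 2: p=8, C=13
  Job 3: p=8, C=21
  Job 4: p=15, C=36
Total completion time = 5 + 13 + 21 + 36 = 75

75


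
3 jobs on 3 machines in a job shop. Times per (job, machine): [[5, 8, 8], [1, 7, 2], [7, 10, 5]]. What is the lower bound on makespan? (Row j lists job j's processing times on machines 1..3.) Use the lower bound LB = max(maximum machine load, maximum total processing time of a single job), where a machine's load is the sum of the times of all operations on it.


Machine loads:
  Machine 1: 5 + 1 + 7 = 13
  Machine 2: 8 + 7 + 10 = 25
  Machine 3: 8 + 2 + 5 = 15
Max machine load = 25
Job totals:
  Job 1: 21
  Job 2: 10
  Job 3: 22
Max job total = 22
Lower bound = max(25, 22) = 25

25


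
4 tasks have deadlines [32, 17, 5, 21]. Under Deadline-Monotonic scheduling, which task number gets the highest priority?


Sort tasks by relative deadline (ascending):
  Task 3: deadline = 5
  Task 2: deadline = 17
  Task 4: deadline = 21
  Task 1: deadline = 32
Priority order (highest first): [3, 2, 4, 1]
Highest priority task = 3

3


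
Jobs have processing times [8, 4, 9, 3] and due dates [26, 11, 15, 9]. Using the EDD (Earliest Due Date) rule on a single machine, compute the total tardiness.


Sort by due date (EDD order): [(3, 9), (4, 11), (9, 15), (8, 26)]
Compute completion times and tardiness:
  Job 1: p=3, d=9, C=3, tardiness=max(0,3-9)=0
  Job 2: p=4, d=11, C=7, tardiness=max(0,7-11)=0
  Job 3: p=9, d=15, C=16, tardiness=max(0,16-15)=1
  Job 4: p=8, d=26, C=24, tardiness=max(0,24-26)=0
Total tardiness = 1

1


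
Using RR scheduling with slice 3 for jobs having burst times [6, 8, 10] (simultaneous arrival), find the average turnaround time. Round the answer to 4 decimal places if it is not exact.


Time quantum = 3
Execution trace:
  J1 runs 3 units, time = 3
  J2 runs 3 units, time = 6
  J3 runs 3 units, time = 9
  J1 runs 3 units, time = 12
  J2 runs 3 units, time = 15
  J3 runs 3 units, time = 18
  J2 runs 2 units, time = 20
  J3 runs 3 units, time = 23
  J3 runs 1 units, time = 24
Finish times: [12, 20, 24]
Average turnaround = 56/3 = 18.6667

18.6667


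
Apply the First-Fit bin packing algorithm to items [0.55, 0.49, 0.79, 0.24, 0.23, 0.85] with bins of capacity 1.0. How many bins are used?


Place items sequentially using First-Fit:
  Item 0.55 -> new Bin 1
  Item 0.49 -> new Bin 2
  Item 0.79 -> new Bin 3
  Item 0.24 -> Bin 1 (now 0.79)
  Item 0.23 -> Bin 2 (now 0.72)
  Item 0.85 -> new Bin 4
Total bins used = 4

4


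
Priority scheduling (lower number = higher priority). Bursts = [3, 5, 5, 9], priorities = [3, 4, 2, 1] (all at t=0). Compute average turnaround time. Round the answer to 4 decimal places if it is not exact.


Sort by priority (ascending = highest first):
Order: [(1, 9), (2, 5), (3, 3), (4, 5)]
Completion times:
  Priority 1, burst=9, C=9
  Priority 2, burst=5, C=14
  Priority 3, burst=3, C=17
  Priority 4, burst=5, C=22
Average turnaround = 62/4 = 15.5

15.5


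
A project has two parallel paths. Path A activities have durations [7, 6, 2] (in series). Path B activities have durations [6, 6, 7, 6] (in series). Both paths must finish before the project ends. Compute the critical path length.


Path A total = 7 + 6 + 2 = 15
Path B total = 6 + 6 + 7 + 6 = 25
Critical path = longest path = max(15, 25) = 25

25


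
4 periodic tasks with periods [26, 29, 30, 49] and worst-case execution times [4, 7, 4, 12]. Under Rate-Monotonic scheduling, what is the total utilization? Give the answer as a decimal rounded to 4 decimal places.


Compute individual utilizations (exact fractions):
  Task 1: C/T = 4/26 = 2/13 (approx. 0.1538)
  Task 2: C/T = 7/29 (approx. 0.2414)
  Task 3: C/T = 4/30 = 2/15 (approx. 0.1333)
  Task 4: C/T = 12/49 (approx. 0.2449)
Total utilization U = 2/13 + 7/29 + 2/15 + 12/49 = 214321/277095
Rounded to 4 decimal places: U = 0.7735
RM (Liu & Layland) bound for 4 tasks = 0.756828; compare with U = 214321/277095 (approx. 0.773457)
bound < U <= 1, so the RM sufficient condition is not met (inconclusive; an exact test such as response-time analysis is needed).

0.7735


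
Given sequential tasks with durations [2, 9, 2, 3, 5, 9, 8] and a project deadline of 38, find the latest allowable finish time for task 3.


LF(activity 3) = deadline - sum of successor durations
Successors: activities 4 through 7 with durations [3, 5, 9, 8]
Sum of successor durations = 25
LF = 38 - 25 = 13

13


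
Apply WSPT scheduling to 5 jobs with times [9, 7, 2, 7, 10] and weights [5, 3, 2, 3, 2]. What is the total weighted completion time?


Compute p/w ratios and sort ascending (WSPT): [(2, 2), (9, 5), (7, 3), (7, 3), (10, 2)]
Compute weighted completion times:
  Job (p=2,w=2): C=2, w*C=2*2=4
  Job (p=9,w=5): C=11, w*C=5*11=55
  Job (p=7,w=3): C=18, w*C=3*18=54
  Job (p=7,w=3): C=25, w*C=3*25=75
  Job (p=10,w=2): C=35, w*C=2*35=70
Total weighted completion time = 258

258


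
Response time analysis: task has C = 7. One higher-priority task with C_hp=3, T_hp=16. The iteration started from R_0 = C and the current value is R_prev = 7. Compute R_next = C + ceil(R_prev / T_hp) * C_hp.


R_next = C + ceil(R_prev / T_hp) * C_hp
ceil(7 / 16) = ceil(0.4375) = 1
Interference = 1 * 3 = 3
R_next = 7 + 3 = 10

10


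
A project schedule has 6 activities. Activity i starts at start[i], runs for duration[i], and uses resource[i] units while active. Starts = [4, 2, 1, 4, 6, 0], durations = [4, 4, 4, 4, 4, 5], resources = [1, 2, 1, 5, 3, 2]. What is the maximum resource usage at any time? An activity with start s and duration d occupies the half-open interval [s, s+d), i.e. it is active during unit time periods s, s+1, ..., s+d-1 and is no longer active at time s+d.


Each activity i is active on [start_i, start_i + duration_i).
Compute total resource usage per time slot:
  t=0: active resources = [2], total = 2
  t=1: active resources = [1, 2], total = 3
  t=2: active resources = [2, 1, 2], total = 5
  t=3: active resources = [2, 1, 2], total = 5
  t=4: active resources = [1, 2, 1, 5, 2], total = 11
  t=5: active resources = [1, 2, 5], total = 8
  t=6: active resources = [1, 5, 3], total = 9
  t=7: active resources = [1, 5, 3], total = 9
  t=8: active resources = [3], total = 3
  t=9: active resources = [3], total = 3
Peak resource demand = 11

11


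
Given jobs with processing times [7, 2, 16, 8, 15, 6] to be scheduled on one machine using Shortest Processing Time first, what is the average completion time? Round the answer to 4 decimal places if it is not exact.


Sort jobs by processing time (SPT order): [2, 6, 7, 8, 15, 16]
Compute completion times sequentially:
  Job 1: processing = 2, completes at 2
  Job 2: processing = 6, completes at 8
  Job 3: processing = 7, completes at 15
  Job 4: processing = 8, completes at 23
  Job 5: processing = 15, completes at 38
  Job 6: processing = 16, completes at 54
Sum of completion times = 140
Average completion time = 140/6 = 23.3333

23.3333


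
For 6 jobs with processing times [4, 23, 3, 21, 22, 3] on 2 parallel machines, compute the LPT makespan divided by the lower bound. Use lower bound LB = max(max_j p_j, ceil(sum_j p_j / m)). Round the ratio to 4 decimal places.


LPT order: [23, 22, 21, 4, 3, 3]
Machine loads after assignment: [33, 43]
LPT makespan = 43
Lower bound = max(max_job, ceil(total/2)) = max(23, 38) = 38
Ratio = 43 / 38 = 1.1316

1.1316


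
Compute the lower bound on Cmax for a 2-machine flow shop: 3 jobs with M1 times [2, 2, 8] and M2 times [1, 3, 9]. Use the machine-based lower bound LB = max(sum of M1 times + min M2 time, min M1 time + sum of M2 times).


LB1 = sum(M1 times) + min(M2 times) = 12 + 1 = 13
LB2 = min(M1 times) + sum(M2 times) = 2 + 13 = 15
Lower bound = max(LB1, LB2) = max(13, 15) = 15

15


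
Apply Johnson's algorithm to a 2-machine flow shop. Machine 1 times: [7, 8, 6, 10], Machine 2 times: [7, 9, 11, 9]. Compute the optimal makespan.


Apply Johnson's rule:
  Group 1 (a <= b): [(3, 6, 11), (1, 7, 7), (2, 8, 9)]
  Group 2 (a > b): [(4, 10, 9)]
Optimal job order: [3, 1, 2, 4]
Schedule:
  Job 3: M1 done at 6, M2 done at 17
  Job 1: M1 done at 13, M2 done at 24
  Job 2: M1 done at 21, M2 done at 33
  Job 4: M1 done at 31, M2 done at 42
Makespan = 42

42


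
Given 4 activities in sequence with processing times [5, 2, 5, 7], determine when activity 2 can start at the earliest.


Activity 2 starts after activities 1 through 1 complete.
Predecessor durations: [5]
ES = 5 = 5

5


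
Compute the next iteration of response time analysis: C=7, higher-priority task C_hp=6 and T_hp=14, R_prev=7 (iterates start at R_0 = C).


R_next = C + ceil(R_prev / T_hp) * C_hp
ceil(7 / 14) = ceil(0.5) = 1
Interference = 1 * 6 = 6
R_next = 7 + 6 = 13

13


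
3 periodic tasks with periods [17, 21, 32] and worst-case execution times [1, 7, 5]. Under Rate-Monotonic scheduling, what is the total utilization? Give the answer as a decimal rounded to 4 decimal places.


Compute individual utilizations (exact fractions):
  Task 1: C/T = 1/17 (approx. 0.0588)
  Task 2: C/T = 7/21 = 1/3 (approx. 0.3333)
  Task 3: C/T = 5/32 (approx. 0.1563)
Total utilization U = 1/17 + 1/3 + 5/32 = 895/1632
Rounded to 4 decimal places: U = 0.5484
RM (Liu & Layland) bound for 3 tasks = 0.779763; compare with U = 895/1632 (approx. 0.548407)
U <= bound, so schedulable by RM sufficient condition.

0.5484


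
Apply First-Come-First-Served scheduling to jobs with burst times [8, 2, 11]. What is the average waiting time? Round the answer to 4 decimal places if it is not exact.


FCFS order (as given): [8, 2, 11]
Waiting times:
  Job 1: wait = 0
  Job 2: wait = 8
  Job 3: wait = 10
Sum of waiting times = 18
Average waiting time = 18/3 = 6.0

6.0


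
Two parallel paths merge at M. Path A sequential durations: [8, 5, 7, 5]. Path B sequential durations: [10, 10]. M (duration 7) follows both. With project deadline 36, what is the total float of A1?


Forward pass: ES(A1) = sum of predecessors on chain A = 0
EF = ES + duration = 0 + 8 = 8
Backward pass: LF(M) = deadline = 36; LS(M) = 36 - 7 = 29
LF(A1) = LS(M) - sum(successors on chain A) = 29 - 17 = 12
LS = LF - duration = 12 - 8 = 4
Total float = LS - ES = 4 - 0 = 4

4


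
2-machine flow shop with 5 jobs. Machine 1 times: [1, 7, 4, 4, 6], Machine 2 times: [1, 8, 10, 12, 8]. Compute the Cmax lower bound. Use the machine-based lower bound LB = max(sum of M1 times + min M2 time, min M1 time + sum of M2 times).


LB1 = sum(M1 times) + min(M2 times) = 22 + 1 = 23
LB2 = min(M1 times) + sum(M2 times) = 1 + 39 = 40
Lower bound = max(LB1, LB2) = max(23, 40) = 40

40


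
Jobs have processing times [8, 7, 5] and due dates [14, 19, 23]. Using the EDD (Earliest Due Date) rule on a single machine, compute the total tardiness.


Sort by due date (EDD order): [(8, 14), (7, 19), (5, 23)]
Compute completion times and tardiness:
  Job 1: p=8, d=14, C=8, tardiness=max(0,8-14)=0
  Job 2: p=7, d=19, C=15, tardiness=max(0,15-19)=0
  Job 3: p=5, d=23, C=20, tardiness=max(0,20-23)=0
Total tardiness = 0

0


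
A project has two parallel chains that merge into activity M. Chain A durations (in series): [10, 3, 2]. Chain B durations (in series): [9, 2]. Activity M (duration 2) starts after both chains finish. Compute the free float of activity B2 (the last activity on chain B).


ES(B2) = sum of predecessors on chain B = 9
EF(B2) = ES + duration = 9 + 2 = 11
Successor of B2 is M. ES(M) = max(sum(A), sum(B)) = max(15, 11) = 15
Free float = ES(successor) - EF(current) = 15 - 11 = 4

4


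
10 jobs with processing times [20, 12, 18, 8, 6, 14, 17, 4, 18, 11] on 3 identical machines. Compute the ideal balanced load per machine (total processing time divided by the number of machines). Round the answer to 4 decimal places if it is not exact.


Total processing time = 20 + 12 + 18 + 8 + 6 + 14 + 17 + 4 + 18 + 11 = 128
Number of machines = 3
Ideal balanced load = 128 / 3 = 42.6667

42.6667


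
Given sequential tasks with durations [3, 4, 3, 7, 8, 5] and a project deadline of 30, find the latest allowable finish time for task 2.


LF(activity 2) = deadline - sum of successor durations
Successors: activities 3 through 6 with durations [3, 7, 8, 5]
Sum of successor durations = 23
LF = 30 - 23 = 7

7


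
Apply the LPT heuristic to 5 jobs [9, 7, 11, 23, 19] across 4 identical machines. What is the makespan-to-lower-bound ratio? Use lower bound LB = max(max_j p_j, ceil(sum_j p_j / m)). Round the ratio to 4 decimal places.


LPT order: [23, 19, 11, 9, 7]
Machine loads after assignment: [23, 19, 11, 16]
LPT makespan = 23
Lower bound = max(max_job, ceil(total/4)) = max(23, 18) = 23
Ratio = 23 / 23 = 1.0

1.0


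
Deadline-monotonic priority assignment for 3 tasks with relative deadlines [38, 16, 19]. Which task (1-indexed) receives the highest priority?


Sort tasks by relative deadline (ascending):
  Task 2: deadline = 16
  Task 3: deadline = 19
  Task 1: deadline = 38
Priority order (highest first): [2, 3, 1]
Highest priority task = 2

2


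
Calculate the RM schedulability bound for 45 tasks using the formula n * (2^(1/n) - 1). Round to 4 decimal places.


Compute 2^(1/45) = 1.0155225125
Subtract 1: 1.0155225125 - 1 = 0.0155225125
Multiply by n: 45 * 0.0155225125 = 0.6985130625
Round to 4 dp: 0.6985

0.6985


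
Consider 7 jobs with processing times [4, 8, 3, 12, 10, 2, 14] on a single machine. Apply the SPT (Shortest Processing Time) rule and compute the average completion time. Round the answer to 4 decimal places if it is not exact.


Sort jobs by processing time (SPT order): [2, 3, 4, 8, 10, 12, 14]
Compute completion times sequentially:
  Job 1: processing = 2, completes at 2
  Job 2: processing = 3, completes at 5
  Job 3: processing = 4, completes at 9
  Job 4: processing = 8, completes at 17
  Job 5: processing = 10, completes at 27
  Job 6: processing = 12, completes at 39
  Job 7: processing = 14, completes at 53
Sum of completion times = 152
Average completion time = 152/7 = 21.7143

21.7143


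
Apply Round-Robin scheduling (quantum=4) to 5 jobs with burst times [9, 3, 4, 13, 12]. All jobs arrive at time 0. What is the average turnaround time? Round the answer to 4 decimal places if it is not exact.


Time quantum = 4
Execution trace:
  J1 runs 4 units, time = 4
  J2 runs 3 units, time = 7
  J3 runs 4 units, time = 11
  J4 runs 4 units, time = 15
  J5 runs 4 units, time = 19
  J1 runs 4 units, time = 23
  J4 runs 4 units, time = 27
  J5 runs 4 units, time = 31
  J1 runs 1 units, time = 32
  J4 runs 4 units, time = 36
  J5 runs 4 units, time = 40
  J4 runs 1 units, time = 41
Finish times: [32, 7, 11, 41, 40]
Average turnaround = 131/5 = 26.2

26.2


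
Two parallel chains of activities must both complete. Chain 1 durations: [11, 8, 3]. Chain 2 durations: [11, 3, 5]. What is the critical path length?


Path A total = 11 + 8 + 3 = 22
Path B total = 11 + 3 + 5 = 19
Critical path = longest path = max(22, 19) = 22

22


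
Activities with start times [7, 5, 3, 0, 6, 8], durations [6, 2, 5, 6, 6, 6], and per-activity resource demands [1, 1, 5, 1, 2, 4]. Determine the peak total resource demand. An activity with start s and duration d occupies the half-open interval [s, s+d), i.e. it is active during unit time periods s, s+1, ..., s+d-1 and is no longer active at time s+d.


Each activity i is active on [start_i, start_i + duration_i).
Compute total resource usage per time slot:
  t=0: active resources = [1], total = 1
  t=1: active resources = [1], total = 1
  t=2: active resources = [1], total = 1
  t=3: active resources = [5, 1], total = 6
  t=4: active resources = [5, 1], total = 6
  t=5: active resources = [1, 5, 1], total = 7
  t=6: active resources = [1, 5, 2], total = 8
  t=7: active resources = [1, 5, 2], total = 8
  t=8: active resources = [1, 2, 4], total = 7
  t=9: active resources = [1, 2, 4], total = 7
  t=10: active resources = [1, 2, 4], total = 7
  t=11: active resources = [1, 2, 4], total = 7
  t=12: active resources = [1, 4], total = 5
  t=13: active resources = [4], total = 4
Peak resource demand = 8

8


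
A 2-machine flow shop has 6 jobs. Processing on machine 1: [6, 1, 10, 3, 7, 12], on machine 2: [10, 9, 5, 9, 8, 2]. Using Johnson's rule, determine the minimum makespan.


Apply Johnson's rule:
  Group 1 (a <= b): [(2, 1, 9), (4, 3, 9), (1, 6, 10), (5, 7, 8)]
  Group 2 (a > b): [(3, 10, 5), (6, 12, 2)]
Optimal job order: [2, 4, 1, 5, 3, 6]
Schedule:
  Job 2: M1 done at 1, M2 done at 10
  Job 4: M1 done at 4, M2 done at 19
  Job 1: M1 done at 10, M2 done at 29
  Job 5: M1 done at 17, M2 done at 37
  Job 3: M1 done at 27, M2 done at 42
  Job 6: M1 done at 39, M2 done at 44
Makespan = 44

44


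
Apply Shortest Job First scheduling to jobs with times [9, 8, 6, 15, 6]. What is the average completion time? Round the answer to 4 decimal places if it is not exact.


SJF order (ascending): [6, 6, 8, 9, 15]
Completion times:
  Job 1: burst=6, C=6
  Job 2: burst=6, C=12
  Job 3: burst=8, C=20
  Job 4: burst=9, C=29
  Job 5: burst=15, C=44
Average completion = 111/5 = 22.2

22.2


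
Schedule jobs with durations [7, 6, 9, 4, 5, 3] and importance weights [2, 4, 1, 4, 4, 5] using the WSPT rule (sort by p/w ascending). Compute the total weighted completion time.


Compute p/w ratios and sort ascending (WSPT): [(3, 5), (4, 4), (5, 4), (6, 4), (7, 2), (9, 1)]
Compute weighted completion times:
  Job (p=3,w=5): C=3, w*C=5*3=15
  Job (p=4,w=4): C=7, w*C=4*7=28
  Job (p=5,w=4): C=12, w*C=4*12=48
  Job (p=6,w=4): C=18, w*C=4*18=72
  Job (p=7,w=2): C=25, w*C=2*25=50
  Job (p=9,w=1): C=34, w*C=1*34=34
Total weighted completion time = 247

247


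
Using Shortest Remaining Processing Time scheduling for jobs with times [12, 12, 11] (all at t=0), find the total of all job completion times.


Since all jobs arrive at t=0, SRPT equals SPT ordering.
SPT order: [11, 12, 12]
Completion times:
  Job 1: p=11, C=11
  Job 2: p=12, C=23
  Job 3: p=12, C=35
Total completion time = 11 + 23 + 35 = 69

69


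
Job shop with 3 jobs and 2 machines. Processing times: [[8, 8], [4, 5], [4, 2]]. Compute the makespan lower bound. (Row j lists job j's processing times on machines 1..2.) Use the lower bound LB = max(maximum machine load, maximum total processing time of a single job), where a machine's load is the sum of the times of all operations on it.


Machine loads:
  Machine 1: 8 + 4 + 4 = 16
  Machine 2: 8 + 5 + 2 = 15
Max machine load = 16
Job totals:
  Job 1: 16
  Job 2: 9
  Job 3: 6
Max job total = 16
Lower bound = max(16, 16) = 16

16


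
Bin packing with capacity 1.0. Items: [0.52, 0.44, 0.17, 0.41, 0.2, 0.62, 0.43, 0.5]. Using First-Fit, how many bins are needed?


Place items sequentially using First-Fit:
  Item 0.52 -> new Bin 1
  Item 0.44 -> Bin 1 (now 0.96)
  Item 0.17 -> new Bin 2
  Item 0.41 -> Bin 2 (now 0.58)
  Item 0.2 -> Bin 2 (now 0.78)
  Item 0.62 -> new Bin 3
  Item 0.43 -> new Bin 4
  Item 0.5 -> Bin 4 (now 0.93)
Total bins used = 4

4


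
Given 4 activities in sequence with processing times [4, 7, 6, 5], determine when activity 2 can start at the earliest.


Activity 2 starts after activities 1 through 1 complete.
Predecessor durations: [4]
ES = 4 = 4

4


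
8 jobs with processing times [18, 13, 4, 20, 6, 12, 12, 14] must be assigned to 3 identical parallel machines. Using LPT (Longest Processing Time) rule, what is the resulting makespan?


Sort jobs in decreasing order (LPT): [20, 18, 14, 13, 12, 12, 6, 4]
Assign each job to the least loaded machine:
  Machine 1: jobs [20, 12], load = 32
  Machine 2: jobs [18, 12, 4], load = 34
  Machine 3: jobs [14, 13, 6], load = 33
Makespan = max load = 34

34


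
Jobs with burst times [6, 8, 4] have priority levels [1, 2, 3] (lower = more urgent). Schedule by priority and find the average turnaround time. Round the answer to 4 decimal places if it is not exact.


Sort by priority (ascending = highest first):
Order: [(1, 6), (2, 8), (3, 4)]
Completion times:
  Priority 1, burst=6, C=6
  Priority 2, burst=8, C=14
  Priority 3, burst=4, C=18
Average turnaround = 38/3 = 12.6667

12.6667


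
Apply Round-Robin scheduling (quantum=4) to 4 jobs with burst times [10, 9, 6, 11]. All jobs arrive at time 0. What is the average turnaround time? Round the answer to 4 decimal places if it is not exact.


Time quantum = 4
Execution trace:
  J1 runs 4 units, time = 4
  J2 runs 4 units, time = 8
  J3 runs 4 units, time = 12
  J4 runs 4 units, time = 16
  J1 runs 4 units, time = 20
  J2 runs 4 units, time = 24
  J3 runs 2 units, time = 26
  J4 runs 4 units, time = 30
  J1 runs 2 units, time = 32
  J2 runs 1 units, time = 33
  J4 runs 3 units, time = 36
Finish times: [32, 33, 26, 36]
Average turnaround = 127/4 = 31.75

31.75


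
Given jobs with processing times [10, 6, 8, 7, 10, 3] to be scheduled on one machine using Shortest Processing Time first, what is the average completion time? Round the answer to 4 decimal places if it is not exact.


Sort jobs by processing time (SPT order): [3, 6, 7, 8, 10, 10]
Compute completion times sequentially:
  Job 1: processing = 3, completes at 3
  Job 2: processing = 6, completes at 9
  Job 3: processing = 7, completes at 16
  Job 4: processing = 8, completes at 24
  Job 5: processing = 10, completes at 34
  Job 6: processing = 10, completes at 44
Sum of completion times = 130
Average completion time = 130/6 = 21.6667

21.6667
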